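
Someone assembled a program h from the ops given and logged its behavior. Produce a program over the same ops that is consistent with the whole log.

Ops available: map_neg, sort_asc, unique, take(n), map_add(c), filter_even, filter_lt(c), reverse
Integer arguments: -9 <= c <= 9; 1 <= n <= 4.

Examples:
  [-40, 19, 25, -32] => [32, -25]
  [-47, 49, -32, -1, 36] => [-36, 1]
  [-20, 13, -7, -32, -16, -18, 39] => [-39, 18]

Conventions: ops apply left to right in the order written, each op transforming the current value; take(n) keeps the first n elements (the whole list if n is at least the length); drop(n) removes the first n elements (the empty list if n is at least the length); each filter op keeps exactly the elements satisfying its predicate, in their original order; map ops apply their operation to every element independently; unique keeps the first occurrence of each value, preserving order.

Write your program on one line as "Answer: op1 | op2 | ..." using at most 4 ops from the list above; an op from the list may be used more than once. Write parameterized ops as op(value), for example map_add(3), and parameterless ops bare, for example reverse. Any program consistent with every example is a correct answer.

map_neg | reverse | take(2)

Check, running the answer program on each example:
  [-40, 19, 25, -32] -> [40, -19, -25, 32] -> [32, -25, -19, 40] -> [32, -25]
  [-47, 49, -32, -1, 36] -> [47, -49, 32, 1, -36] -> [-36, 1, 32, -49, 47] -> [-36, 1]
  [-20, 13, -7, -32, -16, -18, 39] -> [20, -13, 7, 32, 16, 18, -39] -> [-39, 18, 16, 32, 7, -13, 20] -> [-39, 18]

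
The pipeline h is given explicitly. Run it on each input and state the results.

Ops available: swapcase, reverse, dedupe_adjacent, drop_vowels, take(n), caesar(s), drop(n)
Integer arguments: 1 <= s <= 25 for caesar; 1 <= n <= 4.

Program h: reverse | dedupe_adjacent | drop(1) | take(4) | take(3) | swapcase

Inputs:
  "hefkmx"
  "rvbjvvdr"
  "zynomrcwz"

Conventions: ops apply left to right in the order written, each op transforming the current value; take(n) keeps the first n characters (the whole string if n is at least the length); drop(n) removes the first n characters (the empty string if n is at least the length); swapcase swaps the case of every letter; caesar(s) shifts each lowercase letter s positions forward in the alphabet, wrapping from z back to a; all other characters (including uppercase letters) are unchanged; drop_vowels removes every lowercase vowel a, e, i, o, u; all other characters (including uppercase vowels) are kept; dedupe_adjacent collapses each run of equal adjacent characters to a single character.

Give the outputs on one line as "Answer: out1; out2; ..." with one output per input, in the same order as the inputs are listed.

Execution, op by op:
  "hefkmx" -> "xmkfeh" -> "xmkfeh" -> "mkfeh" -> "mkfe" -> "mkf" -> "MKF"
  "rvbjvvdr" -> "rdvvjbvr" -> "rdvjbvr" -> "dvjbvr" -> "dvjb" -> "dvj" -> "DVJ"
  "zynomrcwz" -> "zwcrmonyz" -> "zwcrmonyz" -> "wcrmonyz" -> "wcrm" -> "wcr" -> "WCR"

"MKF"; "DVJ"; "WCR"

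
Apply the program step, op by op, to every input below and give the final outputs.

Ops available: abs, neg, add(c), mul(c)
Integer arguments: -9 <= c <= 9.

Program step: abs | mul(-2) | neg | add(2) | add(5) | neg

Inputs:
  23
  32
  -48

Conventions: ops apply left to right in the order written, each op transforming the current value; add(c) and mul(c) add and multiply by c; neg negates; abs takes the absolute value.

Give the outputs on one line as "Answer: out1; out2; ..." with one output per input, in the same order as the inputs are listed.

-53; -71; -103

Execution, op by op:
  23 -> 23 -> -46 -> 46 -> 48 -> 53 -> -53
  32 -> 32 -> -64 -> 64 -> 66 -> 71 -> -71
  -48 -> 48 -> -96 -> 96 -> 98 -> 103 -> -103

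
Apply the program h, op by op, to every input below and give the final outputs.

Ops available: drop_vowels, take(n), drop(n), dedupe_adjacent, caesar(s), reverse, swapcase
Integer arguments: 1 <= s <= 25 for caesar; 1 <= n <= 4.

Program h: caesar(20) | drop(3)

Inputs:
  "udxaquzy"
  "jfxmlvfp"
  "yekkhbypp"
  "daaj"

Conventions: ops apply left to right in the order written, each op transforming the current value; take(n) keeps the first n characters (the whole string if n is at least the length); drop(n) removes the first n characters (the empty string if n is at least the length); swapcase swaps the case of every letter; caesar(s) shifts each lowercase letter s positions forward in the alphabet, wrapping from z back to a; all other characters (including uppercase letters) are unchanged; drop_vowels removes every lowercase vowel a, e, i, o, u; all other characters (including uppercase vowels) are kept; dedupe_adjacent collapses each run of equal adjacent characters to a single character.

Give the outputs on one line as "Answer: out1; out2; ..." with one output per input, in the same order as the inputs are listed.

Execution, op by op:
  "udxaquzy" -> "oxrukots" -> "ukots"
  "jfxmlvfp" -> "dzrgfpzj" -> "gfpzj"
  "yekkhbypp" -> "syeebvsjj" -> "ebvsjj"
  "daaj" -> "xuud" -> "d"

"ukots"; "gfpzj"; "ebvsjj"; "d"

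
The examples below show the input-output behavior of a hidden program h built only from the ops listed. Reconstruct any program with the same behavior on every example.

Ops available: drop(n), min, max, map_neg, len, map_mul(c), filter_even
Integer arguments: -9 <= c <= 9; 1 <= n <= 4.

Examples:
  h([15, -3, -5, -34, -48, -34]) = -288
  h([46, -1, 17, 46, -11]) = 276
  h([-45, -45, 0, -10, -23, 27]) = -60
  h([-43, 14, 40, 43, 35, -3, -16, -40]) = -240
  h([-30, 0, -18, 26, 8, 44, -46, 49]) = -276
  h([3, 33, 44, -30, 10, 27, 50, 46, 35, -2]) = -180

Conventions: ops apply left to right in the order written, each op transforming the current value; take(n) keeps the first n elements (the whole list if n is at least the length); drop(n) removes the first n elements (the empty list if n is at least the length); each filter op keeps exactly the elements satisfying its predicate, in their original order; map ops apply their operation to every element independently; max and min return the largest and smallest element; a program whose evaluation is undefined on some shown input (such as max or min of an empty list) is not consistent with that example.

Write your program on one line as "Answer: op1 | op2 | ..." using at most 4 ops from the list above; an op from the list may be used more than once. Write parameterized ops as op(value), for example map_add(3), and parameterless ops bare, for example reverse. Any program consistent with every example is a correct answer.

filter_even | map_neg | map_mul(-6) | min

Check, running the answer program on each example:
  [15, -3, -5, -34, -48, -34] -> [-34, -48, -34] -> [34, 48, 34] -> [-204, -288, -204] -> -288
  [46, -1, 17, 46, -11] -> [46, 46] -> [-46, -46] -> [276, 276] -> 276
  [-45, -45, 0, -10, -23, 27] -> [0, -10] -> [0, 10] -> [0, -60] -> -60
  [-43, 14, 40, 43, 35, -3, -16, -40] -> [14, 40, -16, -40] -> [-14, -40, 16, 40] -> [84, 240, -96, -240] -> -240
  [-30, 0, -18, 26, 8, 44, -46, 49] -> [-30, 0, -18, 26, 8, 44, -46] -> [30, 0, 18, -26, -8, -44, 46] -> [-180, 0, -108, 156, 48, 264, -276] -> -276
  [3, 33, 44, -30, 10, 27, 50, 46, 35, -2] -> [44, -30, 10, 50, 46, -2] -> [-44, 30, -10, -50, -46, 2] -> [264, -180, 60, 300, 276, -12] -> -180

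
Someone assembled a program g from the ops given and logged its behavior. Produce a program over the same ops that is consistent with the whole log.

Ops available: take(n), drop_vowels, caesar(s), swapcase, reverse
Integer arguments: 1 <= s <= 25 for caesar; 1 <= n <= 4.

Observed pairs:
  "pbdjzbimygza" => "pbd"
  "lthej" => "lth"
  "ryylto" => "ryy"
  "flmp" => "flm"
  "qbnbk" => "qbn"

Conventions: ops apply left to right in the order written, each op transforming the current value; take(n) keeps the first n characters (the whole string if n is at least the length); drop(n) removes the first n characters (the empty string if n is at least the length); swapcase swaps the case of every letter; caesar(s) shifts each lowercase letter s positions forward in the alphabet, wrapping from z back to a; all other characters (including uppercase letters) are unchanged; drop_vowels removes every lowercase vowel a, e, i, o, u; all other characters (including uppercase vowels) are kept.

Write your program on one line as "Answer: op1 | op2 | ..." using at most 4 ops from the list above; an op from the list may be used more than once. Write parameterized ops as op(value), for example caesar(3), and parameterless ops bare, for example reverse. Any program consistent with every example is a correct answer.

swapcase | take(3) | swapcase

Check, running the answer program on each example:
  "pbdjzbimygza" -> "PBDJZBIMYGZA" -> "PBD" -> "pbd"
  "lthej" -> "LTHEJ" -> "LTH" -> "lth"
  "ryylto" -> "RYYLTO" -> "RYY" -> "ryy"
  "flmp" -> "FLMP" -> "FLM" -> "flm"
  "qbnbk" -> "QBNBK" -> "QBN" -> "qbn"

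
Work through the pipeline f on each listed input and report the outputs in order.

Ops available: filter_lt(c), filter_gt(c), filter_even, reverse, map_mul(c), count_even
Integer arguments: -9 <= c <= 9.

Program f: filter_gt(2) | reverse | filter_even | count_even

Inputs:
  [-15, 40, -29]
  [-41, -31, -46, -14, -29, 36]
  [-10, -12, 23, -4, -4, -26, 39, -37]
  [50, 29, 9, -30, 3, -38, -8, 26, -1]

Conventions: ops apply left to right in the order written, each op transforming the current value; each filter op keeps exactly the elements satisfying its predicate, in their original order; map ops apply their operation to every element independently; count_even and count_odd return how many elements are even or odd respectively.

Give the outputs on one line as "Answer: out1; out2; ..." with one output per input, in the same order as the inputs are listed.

1; 1; 0; 2

Execution, op by op:
  [-15, 40, -29] -> [40] -> [40] -> [40] -> 1
  [-41, -31, -46, -14, -29, 36] -> [36] -> [36] -> [36] -> 1
  [-10, -12, 23, -4, -4, -26, 39, -37] -> [23, 39] -> [39, 23] -> [] -> 0
  [50, 29, 9, -30, 3, -38, -8, 26, -1] -> [50, 29, 9, 3, 26] -> [26, 3, 9, 29, 50] -> [26, 50] -> 2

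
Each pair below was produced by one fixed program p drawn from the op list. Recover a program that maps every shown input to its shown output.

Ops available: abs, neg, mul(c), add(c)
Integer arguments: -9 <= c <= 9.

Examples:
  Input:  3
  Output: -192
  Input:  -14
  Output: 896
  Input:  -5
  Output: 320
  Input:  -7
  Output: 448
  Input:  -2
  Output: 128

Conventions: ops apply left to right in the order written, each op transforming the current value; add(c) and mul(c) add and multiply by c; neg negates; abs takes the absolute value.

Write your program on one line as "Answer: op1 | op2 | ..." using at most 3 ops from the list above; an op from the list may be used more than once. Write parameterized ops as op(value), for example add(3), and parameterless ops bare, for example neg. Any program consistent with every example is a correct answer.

mul(8) | mul(8) | neg

Check, running the answer program on each example:
  3 -> 24 -> 192 -> -192
  -14 -> -112 -> -896 -> 896
  -5 -> -40 -> -320 -> 320
  -7 -> -56 -> -448 -> 448
  -2 -> -16 -> -128 -> 128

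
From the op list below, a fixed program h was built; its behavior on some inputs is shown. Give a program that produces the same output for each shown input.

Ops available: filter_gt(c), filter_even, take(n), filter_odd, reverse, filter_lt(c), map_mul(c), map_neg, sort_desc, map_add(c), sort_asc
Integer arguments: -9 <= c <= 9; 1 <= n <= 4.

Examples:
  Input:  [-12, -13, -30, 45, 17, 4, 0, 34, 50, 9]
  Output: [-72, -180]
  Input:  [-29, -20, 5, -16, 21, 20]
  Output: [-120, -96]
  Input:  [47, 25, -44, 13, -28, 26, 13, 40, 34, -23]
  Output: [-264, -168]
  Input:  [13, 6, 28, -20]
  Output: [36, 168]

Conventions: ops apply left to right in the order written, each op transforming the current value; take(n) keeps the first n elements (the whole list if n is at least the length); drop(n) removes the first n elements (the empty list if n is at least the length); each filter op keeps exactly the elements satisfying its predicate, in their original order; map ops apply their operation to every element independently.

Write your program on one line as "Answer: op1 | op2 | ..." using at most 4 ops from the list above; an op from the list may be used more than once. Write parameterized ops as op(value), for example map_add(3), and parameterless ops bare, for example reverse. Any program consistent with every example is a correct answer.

filter_even | map_neg | map_mul(-6) | take(2)

Check, running the answer program on each example:
  [-12, -13, -30, 45, 17, 4, 0, 34, 50, 9] -> [-12, -30, 4, 0, 34, 50] -> [12, 30, -4, 0, -34, -50] -> [-72, -180, 24, 0, 204, 300] -> [-72, -180]
  [-29, -20, 5, -16, 21, 20] -> [-20, -16, 20] -> [20, 16, -20] -> [-120, -96, 120] -> [-120, -96]
  [47, 25, -44, 13, -28, 26, 13, 40, 34, -23] -> [-44, -28, 26, 40, 34] -> [44, 28, -26, -40, -34] -> [-264, -168, 156, 240, 204] -> [-264, -168]
  [13, 6, 28, -20] -> [6, 28, -20] -> [-6, -28, 20] -> [36, 168, -120] -> [36, 168]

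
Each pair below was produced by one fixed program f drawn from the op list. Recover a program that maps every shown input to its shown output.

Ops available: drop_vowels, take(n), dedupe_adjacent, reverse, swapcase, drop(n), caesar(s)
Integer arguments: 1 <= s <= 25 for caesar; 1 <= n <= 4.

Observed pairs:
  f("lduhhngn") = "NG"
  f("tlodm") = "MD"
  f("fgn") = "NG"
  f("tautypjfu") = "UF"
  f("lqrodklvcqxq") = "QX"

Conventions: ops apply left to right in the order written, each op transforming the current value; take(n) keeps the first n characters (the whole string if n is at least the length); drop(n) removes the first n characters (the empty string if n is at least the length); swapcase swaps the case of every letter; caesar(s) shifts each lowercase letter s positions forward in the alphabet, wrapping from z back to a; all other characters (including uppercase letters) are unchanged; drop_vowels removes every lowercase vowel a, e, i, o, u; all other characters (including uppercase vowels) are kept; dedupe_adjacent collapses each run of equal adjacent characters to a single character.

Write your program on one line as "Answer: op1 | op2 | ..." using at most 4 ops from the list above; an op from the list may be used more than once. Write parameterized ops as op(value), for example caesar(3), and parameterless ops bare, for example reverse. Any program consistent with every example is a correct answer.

reverse | take(3) | swapcase | take(2)

Check, running the answer program on each example:
  "lduhhngn" -> "ngnhhudl" -> "ngn" -> "NGN" -> "NG"
  "tlodm" -> "mdolt" -> "mdo" -> "MDO" -> "MD"
  "fgn" -> "ngf" -> "ngf" -> "NGF" -> "NG"
  "tautypjfu" -> "ufjpytuat" -> "ufj" -> "UFJ" -> "UF"
  "lqrodklvcqxq" -> "qxqcvlkdorql" -> "qxq" -> "QXQ" -> "QX"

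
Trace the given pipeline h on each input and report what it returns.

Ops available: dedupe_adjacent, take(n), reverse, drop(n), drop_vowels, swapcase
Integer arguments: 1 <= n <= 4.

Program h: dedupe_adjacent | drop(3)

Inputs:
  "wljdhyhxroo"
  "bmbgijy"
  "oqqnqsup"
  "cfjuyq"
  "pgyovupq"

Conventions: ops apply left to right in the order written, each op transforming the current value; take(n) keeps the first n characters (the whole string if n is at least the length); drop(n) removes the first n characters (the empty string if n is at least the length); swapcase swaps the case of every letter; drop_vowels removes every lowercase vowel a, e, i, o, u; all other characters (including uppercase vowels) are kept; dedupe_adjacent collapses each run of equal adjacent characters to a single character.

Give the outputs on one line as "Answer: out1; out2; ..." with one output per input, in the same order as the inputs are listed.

"dhyhxro"; "gijy"; "qsup"; "uyq"; "ovupq"

Execution, op by op:
  "wljdhyhxroo" -> "wljdhyhxro" -> "dhyhxro"
  "bmbgijy" -> "bmbgijy" -> "gijy"
  "oqqnqsup" -> "oqnqsup" -> "qsup"
  "cfjuyq" -> "cfjuyq" -> "uyq"
  "pgyovupq" -> "pgyovupq" -> "ovupq"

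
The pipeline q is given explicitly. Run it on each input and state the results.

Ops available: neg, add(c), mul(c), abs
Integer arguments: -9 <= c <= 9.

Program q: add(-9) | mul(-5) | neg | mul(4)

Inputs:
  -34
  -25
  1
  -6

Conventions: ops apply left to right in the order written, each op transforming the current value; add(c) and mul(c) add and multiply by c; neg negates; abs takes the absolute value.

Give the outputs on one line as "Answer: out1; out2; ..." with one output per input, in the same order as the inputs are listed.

Execution, op by op:
  -34 -> -43 -> 215 -> -215 -> -860
  -25 -> -34 -> 170 -> -170 -> -680
  1 -> -8 -> 40 -> -40 -> -160
  -6 -> -15 -> 75 -> -75 -> -300

-860; -680; -160; -300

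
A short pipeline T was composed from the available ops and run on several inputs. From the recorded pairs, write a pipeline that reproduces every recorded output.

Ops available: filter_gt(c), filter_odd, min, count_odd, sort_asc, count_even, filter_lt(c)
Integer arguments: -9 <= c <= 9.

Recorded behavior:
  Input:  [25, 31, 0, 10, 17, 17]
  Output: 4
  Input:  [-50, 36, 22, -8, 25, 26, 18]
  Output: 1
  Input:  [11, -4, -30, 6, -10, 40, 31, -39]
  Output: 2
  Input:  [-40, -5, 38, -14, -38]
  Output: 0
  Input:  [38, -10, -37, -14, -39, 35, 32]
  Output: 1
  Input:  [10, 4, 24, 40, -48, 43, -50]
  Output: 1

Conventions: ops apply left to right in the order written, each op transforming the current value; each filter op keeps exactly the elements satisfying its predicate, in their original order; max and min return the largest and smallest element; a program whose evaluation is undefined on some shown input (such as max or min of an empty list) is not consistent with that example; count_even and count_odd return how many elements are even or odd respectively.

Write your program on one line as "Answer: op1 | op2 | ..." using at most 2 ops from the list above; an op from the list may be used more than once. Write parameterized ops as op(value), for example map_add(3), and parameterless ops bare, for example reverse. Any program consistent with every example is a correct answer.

filter_gt(6) | count_odd

Check, running the answer program on each example:
  [25, 31, 0, 10, 17, 17] -> [25, 31, 10, 17, 17] -> 4
  [-50, 36, 22, -8, 25, 26, 18] -> [36, 22, 25, 26, 18] -> 1
  [11, -4, -30, 6, -10, 40, 31, -39] -> [11, 40, 31] -> 2
  [-40, -5, 38, -14, -38] -> [38] -> 0
  [38, -10, -37, -14, -39, 35, 32] -> [38, 35, 32] -> 1
  [10, 4, 24, 40, -48, 43, -50] -> [10, 24, 40, 43] -> 1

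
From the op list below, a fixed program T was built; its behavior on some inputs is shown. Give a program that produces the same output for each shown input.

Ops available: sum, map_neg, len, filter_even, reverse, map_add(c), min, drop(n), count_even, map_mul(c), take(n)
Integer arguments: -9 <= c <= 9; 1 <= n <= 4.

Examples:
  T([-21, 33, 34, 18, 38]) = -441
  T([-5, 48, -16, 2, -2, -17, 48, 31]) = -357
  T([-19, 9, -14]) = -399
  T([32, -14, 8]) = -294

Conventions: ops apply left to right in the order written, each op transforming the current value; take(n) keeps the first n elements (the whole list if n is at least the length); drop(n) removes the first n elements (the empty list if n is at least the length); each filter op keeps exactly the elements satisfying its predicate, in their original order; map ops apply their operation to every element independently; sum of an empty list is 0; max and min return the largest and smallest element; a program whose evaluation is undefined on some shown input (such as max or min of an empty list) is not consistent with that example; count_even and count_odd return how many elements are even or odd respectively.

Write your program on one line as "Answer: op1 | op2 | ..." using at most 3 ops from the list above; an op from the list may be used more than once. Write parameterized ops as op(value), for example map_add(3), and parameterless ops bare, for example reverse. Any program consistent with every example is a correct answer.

map_mul(-3) | map_mul(-7) | min

Check, running the answer program on each example:
  [-21, 33, 34, 18, 38] -> [63, -99, -102, -54, -114] -> [-441, 693, 714, 378, 798] -> -441
  [-5, 48, -16, 2, -2, -17, 48, 31] -> [15, -144, 48, -6, 6, 51, -144, -93] -> [-105, 1008, -336, 42, -42, -357, 1008, 651] -> -357
  [-19, 9, -14] -> [57, -27, 42] -> [-399, 189, -294] -> -399
  [32, -14, 8] -> [-96, 42, -24] -> [672, -294, 168] -> -294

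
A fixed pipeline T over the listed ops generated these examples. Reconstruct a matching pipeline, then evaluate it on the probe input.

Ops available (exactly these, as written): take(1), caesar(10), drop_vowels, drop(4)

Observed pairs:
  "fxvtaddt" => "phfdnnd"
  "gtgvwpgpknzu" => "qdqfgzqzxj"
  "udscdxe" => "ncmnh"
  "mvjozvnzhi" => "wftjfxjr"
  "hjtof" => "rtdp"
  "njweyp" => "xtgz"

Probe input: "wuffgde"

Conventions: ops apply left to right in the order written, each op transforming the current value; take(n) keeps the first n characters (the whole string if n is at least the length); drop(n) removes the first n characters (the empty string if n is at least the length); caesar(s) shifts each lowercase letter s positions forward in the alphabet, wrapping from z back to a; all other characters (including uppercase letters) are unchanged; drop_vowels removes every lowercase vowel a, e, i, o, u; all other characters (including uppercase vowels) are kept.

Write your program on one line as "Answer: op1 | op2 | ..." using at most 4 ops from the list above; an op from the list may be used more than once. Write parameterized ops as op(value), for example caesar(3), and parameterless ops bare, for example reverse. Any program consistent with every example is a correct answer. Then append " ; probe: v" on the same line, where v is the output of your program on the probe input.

drop_vowels | caesar(10) | drop_vowels ; probe: "gppqn"

Check, running the answer program on each example:
  "fxvtaddt" -> "fxvtddt" -> "phfdnnd" -> "phfdnnd"
  "gtgvwpgpknzu" -> "gtgvwpgpknz" -> "qdqfgzqzuxj" -> "qdqfgzqzxj"
  "udscdxe" -> "dscdx" -> "ncmnh" -> "ncmnh"
  "mvjozvnzhi" -> "mvjzvnzh" -> "wftjfxjr" -> "wftjfxjr"
  "hjtof" -> "hjtf" -> "rtdp" -> "rtdp"
  "njweyp" -> "njwyp" -> "xtgiz" -> "xtgz"
  probe: "wuffgde" -> "wffgd" -> "gppqn" -> "gppqn"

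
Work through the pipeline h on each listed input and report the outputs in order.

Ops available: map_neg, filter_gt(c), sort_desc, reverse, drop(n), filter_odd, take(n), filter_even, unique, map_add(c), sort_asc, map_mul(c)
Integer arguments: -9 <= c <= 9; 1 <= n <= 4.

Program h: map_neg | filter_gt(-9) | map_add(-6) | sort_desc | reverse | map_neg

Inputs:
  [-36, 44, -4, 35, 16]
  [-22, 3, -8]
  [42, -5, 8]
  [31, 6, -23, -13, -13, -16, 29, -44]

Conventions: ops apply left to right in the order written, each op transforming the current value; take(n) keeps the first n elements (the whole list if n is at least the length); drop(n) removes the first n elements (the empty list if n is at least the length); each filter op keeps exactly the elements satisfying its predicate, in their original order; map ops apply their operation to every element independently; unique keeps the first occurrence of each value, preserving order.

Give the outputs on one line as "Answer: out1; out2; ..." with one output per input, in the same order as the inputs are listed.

Execution, op by op:
  [-36, 44, -4, 35, 16] -> [36, -44, 4, -35, -16] -> [36, 4] -> [30, -2] -> [30, -2] -> [-2, 30] -> [2, -30]
  [-22, 3, -8] -> [22, -3, 8] -> [22, -3, 8] -> [16, -9, 2] -> [16, 2, -9] -> [-9, 2, 16] -> [9, -2, -16]
  [42, -5, 8] -> [-42, 5, -8] -> [5, -8] -> [-1, -14] -> [-1, -14] -> [-14, -1] -> [14, 1]
  [31, 6, -23, -13, -13, -16, 29, -44] -> [-31, -6, 23, 13, 13, 16, -29, 44] -> [-6, 23, 13, 13, 16, 44] -> [-12, 17, 7, 7, 10, 38] -> [38, 17, 10, 7, 7, -12] -> [-12, 7, 7, 10, 17, 38] -> [12, -7, -7, -10, -17, -38]

[2, -30]; [9, -2, -16]; [14, 1]; [12, -7, -7, -10, -17, -38]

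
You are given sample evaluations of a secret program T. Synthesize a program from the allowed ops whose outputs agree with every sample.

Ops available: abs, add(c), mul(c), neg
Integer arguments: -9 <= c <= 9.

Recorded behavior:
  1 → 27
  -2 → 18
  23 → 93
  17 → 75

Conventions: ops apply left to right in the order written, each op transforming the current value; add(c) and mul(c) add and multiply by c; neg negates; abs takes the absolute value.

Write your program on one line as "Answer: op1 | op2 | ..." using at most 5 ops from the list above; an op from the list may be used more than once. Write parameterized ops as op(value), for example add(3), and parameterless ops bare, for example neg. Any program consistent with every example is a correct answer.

neg | add(-8) | mul(3) | neg

Check, running the answer program on each example:
  1 -> -1 -> -9 -> -27 -> 27
  -2 -> 2 -> -6 -> -18 -> 18
  23 -> -23 -> -31 -> -93 -> 93
  17 -> -17 -> -25 -> -75 -> 75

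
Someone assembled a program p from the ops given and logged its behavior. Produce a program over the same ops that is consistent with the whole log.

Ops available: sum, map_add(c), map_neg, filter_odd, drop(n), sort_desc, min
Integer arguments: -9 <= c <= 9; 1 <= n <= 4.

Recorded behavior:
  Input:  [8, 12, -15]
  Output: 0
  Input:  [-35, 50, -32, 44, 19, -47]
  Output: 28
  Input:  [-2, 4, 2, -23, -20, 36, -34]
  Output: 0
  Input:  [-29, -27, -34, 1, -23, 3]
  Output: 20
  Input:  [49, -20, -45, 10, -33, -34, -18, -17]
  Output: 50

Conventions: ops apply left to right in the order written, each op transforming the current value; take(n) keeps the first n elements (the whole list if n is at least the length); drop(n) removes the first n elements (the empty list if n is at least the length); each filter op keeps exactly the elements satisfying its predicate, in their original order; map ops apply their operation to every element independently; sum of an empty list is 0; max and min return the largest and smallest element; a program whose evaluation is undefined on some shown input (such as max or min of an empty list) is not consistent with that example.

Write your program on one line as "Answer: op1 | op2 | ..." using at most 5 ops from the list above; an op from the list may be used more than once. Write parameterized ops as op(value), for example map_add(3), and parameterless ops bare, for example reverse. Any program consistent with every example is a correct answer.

map_neg | drop(4) | filter_odd | sum

Check, running the answer program on each example:
  [8, 12, -15] -> [-8, -12, 15] -> [] -> [] -> 0
  [-35, 50, -32, 44, 19, -47] -> [35, -50, 32, -44, -19, 47] -> [-19, 47] -> [-19, 47] -> 28
  [-2, 4, 2, -23, -20, 36, -34] -> [2, -4, -2, 23, 20, -36, 34] -> [20, -36, 34] -> [] -> 0
  [-29, -27, -34, 1, -23, 3] -> [29, 27, 34, -1, 23, -3] -> [23, -3] -> [23, -3] -> 20
  [49, -20, -45, 10, -33, -34, -18, -17] -> [-49, 20, 45, -10, 33, 34, 18, 17] -> [33, 34, 18, 17] -> [33, 17] -> 50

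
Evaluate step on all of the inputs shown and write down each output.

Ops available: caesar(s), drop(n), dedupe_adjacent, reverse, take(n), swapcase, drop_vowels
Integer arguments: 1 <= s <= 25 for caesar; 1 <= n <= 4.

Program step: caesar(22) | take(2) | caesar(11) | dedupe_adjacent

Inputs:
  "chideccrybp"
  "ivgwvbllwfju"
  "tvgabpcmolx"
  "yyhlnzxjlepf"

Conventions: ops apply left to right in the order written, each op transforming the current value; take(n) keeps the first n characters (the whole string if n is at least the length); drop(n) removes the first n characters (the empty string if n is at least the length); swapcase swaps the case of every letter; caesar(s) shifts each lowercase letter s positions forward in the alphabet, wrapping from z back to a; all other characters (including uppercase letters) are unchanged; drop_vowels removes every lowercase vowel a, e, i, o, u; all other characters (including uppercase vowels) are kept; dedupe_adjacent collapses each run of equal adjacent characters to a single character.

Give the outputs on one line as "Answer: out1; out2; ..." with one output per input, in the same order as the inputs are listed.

"jo"; "pc"; "ac"; "f"

Execution, op by op:
  "chideccrybp" -> "ydezayynuxl" -> "yd" -> "jo" -> "jo"
  "ivgwvbllwfju" -> "ercsrxhhsbfq" -> "er" -> "pc" -> "pc"
  "tvgabpcmolx" -> "prcwxlyikht" -> "pr" -> "ac" -> "ac"
  "yyhlnzxjlepf" -> "uudhjvtfhalb" -> "uu" -> "ff" -> "f"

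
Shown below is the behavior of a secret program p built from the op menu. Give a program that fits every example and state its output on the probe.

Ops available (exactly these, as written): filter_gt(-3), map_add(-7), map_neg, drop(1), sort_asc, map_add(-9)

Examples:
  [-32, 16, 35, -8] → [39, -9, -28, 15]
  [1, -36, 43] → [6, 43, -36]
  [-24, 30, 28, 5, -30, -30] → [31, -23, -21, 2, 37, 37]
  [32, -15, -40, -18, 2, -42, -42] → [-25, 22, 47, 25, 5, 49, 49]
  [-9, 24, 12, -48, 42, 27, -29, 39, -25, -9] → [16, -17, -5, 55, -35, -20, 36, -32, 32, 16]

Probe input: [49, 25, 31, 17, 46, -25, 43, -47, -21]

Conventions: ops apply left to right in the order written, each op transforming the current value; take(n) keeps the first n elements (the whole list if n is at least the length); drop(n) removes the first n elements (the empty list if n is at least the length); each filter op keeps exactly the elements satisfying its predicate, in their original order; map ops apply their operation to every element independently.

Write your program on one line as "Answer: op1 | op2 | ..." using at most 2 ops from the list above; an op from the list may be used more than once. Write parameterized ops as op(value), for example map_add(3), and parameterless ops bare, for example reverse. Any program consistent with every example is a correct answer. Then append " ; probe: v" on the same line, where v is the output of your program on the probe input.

map_add(-7) | map_neg ; probe: [-42, -18, -24, -10, -39, 32, -36, 54, 28]

Check, running the answer program on each example:
  [-32, 16, 35, -8] -> [-39, 9, 28, -15] -> [39, -9, -28, 15]
  [1, -36, 43] -> [-6, -43, 36] -> [6, 43, -36]
  [-24, 30, 28, 5, -30, -30] -> [-31, 23, 21, -2, -37, -37] -> [31, -23, -21, 2, 37, 37]
  [32, -15, -40, -18, 2, -42, -42] -> [25, -22, -47, -25, -5, -49, -49] -> [-25, 22, 47, 25, 5, 49, 49]
  [-9, 24, 12, -48, 42, 27, -29, 39, -25, -9] -> [-16, 17, 5, -55, 35, 20, -36, 32, -32, -16] -> [16, -17, -5, 55, -35, -20, 36, -32, 32, 16]
  probe: [49, 25, 31, 17, 46, -25, 43, -47, -21] -> [42, 18, 24, 10, 39, -32, 36, -54, -28] -> [-42, -18, -24, -10, -39, 32, -36, 54, 28]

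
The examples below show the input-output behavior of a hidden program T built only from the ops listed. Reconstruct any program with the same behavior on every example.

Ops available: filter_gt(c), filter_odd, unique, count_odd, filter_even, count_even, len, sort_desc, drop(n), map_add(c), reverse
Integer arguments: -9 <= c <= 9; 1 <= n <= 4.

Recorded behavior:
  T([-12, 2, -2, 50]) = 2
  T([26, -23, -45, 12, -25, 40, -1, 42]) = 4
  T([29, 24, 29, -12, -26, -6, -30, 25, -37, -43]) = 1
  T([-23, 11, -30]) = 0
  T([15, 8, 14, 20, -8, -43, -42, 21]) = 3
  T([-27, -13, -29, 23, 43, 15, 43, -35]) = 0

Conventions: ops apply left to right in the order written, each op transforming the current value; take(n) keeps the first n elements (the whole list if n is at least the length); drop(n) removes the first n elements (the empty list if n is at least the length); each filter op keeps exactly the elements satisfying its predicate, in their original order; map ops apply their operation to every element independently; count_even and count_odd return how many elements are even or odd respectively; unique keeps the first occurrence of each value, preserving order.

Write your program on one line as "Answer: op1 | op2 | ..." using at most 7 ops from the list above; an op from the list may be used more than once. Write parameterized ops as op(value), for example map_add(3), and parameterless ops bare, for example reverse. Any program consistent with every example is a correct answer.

filter_even | filter_gt(1) | map_add(-1) | reverse | map_add(9) | len

Check, running the answer program on each example:
  [-12, 2, -2, 50] -> [-12, 2, -2, 50] -> [2, 50] -> [1, 49] -> [49, 1] -> [58, 10] -> 2
  [26, -23, -45, 12, -25, 40, -1, 42] -> [26, 12, 40, 42] -> [26, 12, 40, 42] -> [25, 11, 39, 41] -> [41, 39, 11, 25] -> [50, 48, 20, 34] -> 4
  [29, 24, 29, -12, -26, -6, -30, 25, -37, -43] -> [24, -12, -26, -6, -30] -> [24] -> [23] -> [23] -> [32] -> 1
  [-23, 11, -30] -> [-30] -> [] -> [] -> [] -> [] -> 0
  [15, 8, 14, 20, -8, -43, -42, 21] -> [8, 14, 20, -8, -42] -> [8, 14, 20] -> [7, 13, 19] -> [19, 13, 7] -> [28, 22, 16] -> 3
  [-27, -13, -29, 23, 43, 15, 43, -35] -> [] -> [] -> [] -> [] -> [] -> 0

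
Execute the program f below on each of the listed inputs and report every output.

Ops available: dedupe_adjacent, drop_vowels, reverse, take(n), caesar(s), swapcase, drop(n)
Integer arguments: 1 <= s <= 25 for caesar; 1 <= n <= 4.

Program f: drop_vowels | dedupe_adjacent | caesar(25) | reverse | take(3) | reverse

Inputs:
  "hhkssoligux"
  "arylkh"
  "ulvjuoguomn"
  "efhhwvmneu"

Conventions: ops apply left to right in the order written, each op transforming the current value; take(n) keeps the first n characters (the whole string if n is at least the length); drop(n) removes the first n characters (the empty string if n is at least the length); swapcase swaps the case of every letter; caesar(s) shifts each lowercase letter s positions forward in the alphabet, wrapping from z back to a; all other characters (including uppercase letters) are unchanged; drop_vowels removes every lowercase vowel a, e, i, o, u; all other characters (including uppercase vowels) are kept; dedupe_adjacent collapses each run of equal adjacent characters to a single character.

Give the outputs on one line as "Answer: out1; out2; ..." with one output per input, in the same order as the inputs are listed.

"kfw"; "kjg"; "flm"; "ulm"

Execution, op by op:
  "hhkssoligux" -> "hhksslgx" -> "hkslgx" -> "gjrkfw" -> "wfkrjg" -> "wfk" -> "kfw"
  "arylkh" -> "rylkh" -> "rylkh" -> "qxkjg" -> "gjkxq" -> "gjk" -> "kjg"
  "ulvjuoguomn" -> "lvjgmn" -> "lvjgmn" -> "kuiflm" -> "mlfiuk" -> "mlf" -> "flm"
  "efhhwvmneu" -> "fhhwvmn" -> "fhwvmn" -> "egvulm" -> "mluvge" -> "mlu" -> "ulm"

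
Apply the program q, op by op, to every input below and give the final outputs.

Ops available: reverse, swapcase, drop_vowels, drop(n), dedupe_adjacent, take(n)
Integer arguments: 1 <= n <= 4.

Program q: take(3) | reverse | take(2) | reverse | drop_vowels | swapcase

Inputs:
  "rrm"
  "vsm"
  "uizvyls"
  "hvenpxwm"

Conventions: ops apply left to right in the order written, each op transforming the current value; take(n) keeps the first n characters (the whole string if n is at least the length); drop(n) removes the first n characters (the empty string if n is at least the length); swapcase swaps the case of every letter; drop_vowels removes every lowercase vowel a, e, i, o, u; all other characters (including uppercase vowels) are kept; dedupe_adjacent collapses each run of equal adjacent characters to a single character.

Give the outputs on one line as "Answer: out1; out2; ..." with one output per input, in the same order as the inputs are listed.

Execution, op by op:
  "rrm" -> "rrm" -> "mrr" -> "mr" -> "rm" -> "rm" -> "RM"
  "vsm" -> "vsm" -> "msv" -> "ms" -> "sm" -> "sm" -> "SM"
  "uizvyls" -> "uiz" -> "ziu" -> "zi" -> "iz" -> "z" -> "Z"
  "hvenpxwm" -> "hve" -> "evh" -> "ev" -> "ve" -> "v" -> "V"

"RM"; "SM"; "Z"; "V"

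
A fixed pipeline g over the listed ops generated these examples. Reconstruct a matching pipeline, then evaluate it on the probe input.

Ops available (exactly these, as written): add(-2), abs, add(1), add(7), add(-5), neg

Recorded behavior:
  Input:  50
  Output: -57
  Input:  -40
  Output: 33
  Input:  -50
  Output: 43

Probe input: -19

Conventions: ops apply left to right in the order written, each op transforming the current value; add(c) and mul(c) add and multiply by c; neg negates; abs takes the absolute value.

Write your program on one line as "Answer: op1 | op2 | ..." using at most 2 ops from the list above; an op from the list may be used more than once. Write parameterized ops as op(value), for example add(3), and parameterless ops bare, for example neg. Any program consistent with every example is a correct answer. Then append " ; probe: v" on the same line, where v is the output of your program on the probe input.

add(7) | neg ; probe: 12

Check, running the answer program on each example:
  50 -> 57 -> -57
  -40 -> -33 -> 33
  -50 -> -43 -> 43
  probe: -19 -> -12 -> 12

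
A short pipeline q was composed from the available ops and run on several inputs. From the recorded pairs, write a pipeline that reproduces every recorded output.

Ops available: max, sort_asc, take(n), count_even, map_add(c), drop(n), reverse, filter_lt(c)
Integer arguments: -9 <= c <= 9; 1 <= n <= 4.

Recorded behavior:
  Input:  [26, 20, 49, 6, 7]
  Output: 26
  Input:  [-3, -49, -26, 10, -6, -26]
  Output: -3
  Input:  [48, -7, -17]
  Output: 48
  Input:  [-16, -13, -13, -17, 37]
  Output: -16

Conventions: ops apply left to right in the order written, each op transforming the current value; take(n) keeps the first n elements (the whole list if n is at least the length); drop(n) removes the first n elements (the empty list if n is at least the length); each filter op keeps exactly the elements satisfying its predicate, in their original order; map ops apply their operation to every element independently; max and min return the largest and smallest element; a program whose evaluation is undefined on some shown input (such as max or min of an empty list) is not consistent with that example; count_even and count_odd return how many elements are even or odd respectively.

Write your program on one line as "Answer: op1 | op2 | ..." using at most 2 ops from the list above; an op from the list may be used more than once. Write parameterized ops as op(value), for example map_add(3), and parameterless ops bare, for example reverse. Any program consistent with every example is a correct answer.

take(1) | max

Check, running the answer program on each example:
  [26, 20, 49, 6, 7] -> [26] -> 26
  [-3, -49, -26, 10, -6, -26] -> [-3] -> -3
  [48, -7, -17] -> [48] -> 48
  [-16, -13, -13, -17, 37] -> [-16] -> -16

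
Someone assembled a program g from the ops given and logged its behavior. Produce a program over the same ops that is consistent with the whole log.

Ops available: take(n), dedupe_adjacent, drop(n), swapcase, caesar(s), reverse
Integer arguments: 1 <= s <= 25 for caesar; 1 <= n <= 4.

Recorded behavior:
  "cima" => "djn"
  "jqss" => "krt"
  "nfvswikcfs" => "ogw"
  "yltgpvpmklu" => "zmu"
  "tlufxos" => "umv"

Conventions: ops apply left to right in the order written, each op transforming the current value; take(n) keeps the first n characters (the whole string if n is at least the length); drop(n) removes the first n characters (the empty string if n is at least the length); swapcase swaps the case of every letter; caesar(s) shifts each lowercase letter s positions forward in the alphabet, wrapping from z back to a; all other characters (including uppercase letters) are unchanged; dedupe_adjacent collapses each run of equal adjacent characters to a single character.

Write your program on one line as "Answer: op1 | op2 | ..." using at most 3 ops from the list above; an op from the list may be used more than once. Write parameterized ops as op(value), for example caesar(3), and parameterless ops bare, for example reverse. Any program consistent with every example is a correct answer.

dedupe_adjacent | caesar(1) | take(3)

Check, running the answer program on each example:
  "cima" -> "cima" -> "djnb" -> "djn"
  "jqss" -> "jqs" -> "krt" -> "krt"
  "nfvswikcfs" -> "nfvswikcfs" -> "ogwtxjldgt" -> "ogw"
  "yltgpvpmklu" -> "yltgpvpmklu" -> "zmuhqwqnlmv" -> "zmu"
  "tlufxos" -> "tlufxos" -> "umvgypt" -> "umv"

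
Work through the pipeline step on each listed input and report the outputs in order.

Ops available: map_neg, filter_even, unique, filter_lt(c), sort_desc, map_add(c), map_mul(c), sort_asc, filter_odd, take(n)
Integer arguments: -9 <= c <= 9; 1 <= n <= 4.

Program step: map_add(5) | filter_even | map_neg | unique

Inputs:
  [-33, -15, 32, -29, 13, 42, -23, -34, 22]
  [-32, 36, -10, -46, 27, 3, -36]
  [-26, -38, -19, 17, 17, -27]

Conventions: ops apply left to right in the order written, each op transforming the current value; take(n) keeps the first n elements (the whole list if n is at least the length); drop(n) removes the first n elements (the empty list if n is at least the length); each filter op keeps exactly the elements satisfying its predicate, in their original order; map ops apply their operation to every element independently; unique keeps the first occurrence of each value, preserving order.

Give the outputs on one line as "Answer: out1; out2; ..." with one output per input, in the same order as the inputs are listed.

[28, 10, 24, -18, 18]; [-32, -8]; [14, -22, 22]

Execution, op by op:
  [-33, -15, 32, -29, 13, 42, -23, -34, 22] -> [-28, -10, 37, -24, 18, 47, -18, -29, 27] -> [-28, -10, -24, 18, -18] -> [28, 10, 24, -18, 18] -> [28, 10, 24, -18, 18]
  [-32, 36, -10, -46, 27, 3, -36] -> [-27, 41, -5, -41, 32, 8, -31] -> [32, 8] -> [-32, -8] -> [-32, -8]
  [-26, -38, -19, 17, 17, -27] -> [-21, -33, -14, 22, 22, -22] -> [-14, 22, 22, -22] -> [14, -22, -22, 22] -> [14, -22, 22]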